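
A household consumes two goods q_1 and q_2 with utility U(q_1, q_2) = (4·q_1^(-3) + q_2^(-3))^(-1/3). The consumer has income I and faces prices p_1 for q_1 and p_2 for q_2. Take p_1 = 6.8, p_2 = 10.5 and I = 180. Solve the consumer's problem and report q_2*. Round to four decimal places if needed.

MRS = MU_q_1/MU_q_2 = 4·(q_2/q_1)^(4). Set equal to p_1/p_2.
Solve for the ratio: q_2/q_1 = [(1/4)·p_1/p_2]^(0.25).
Substitute q_2 = (q_2/q_1)·q_1 into the budget: q_1* = I/(p_1 + p_2·(q_2/q_1)).
Numerically q_2/q_1 = 0.634329, so q_1* = 180/(6.8 + 10.5·0.634329) = 13.3725 and q_2* = 0.634329·13.3725 = 8.4826.

q_2* = 8.4826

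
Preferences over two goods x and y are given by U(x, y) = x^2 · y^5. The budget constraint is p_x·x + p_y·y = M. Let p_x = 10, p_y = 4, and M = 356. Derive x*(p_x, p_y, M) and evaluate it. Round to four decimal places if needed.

At p_x=10, p_y=4, M=356: x* = 2/7·356/10 = 10.1714.

x* = 10.1714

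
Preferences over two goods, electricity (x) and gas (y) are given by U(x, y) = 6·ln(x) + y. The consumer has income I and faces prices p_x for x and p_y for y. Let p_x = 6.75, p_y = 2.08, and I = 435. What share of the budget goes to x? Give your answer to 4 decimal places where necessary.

MU_x = 6/x, MU_y = 1. Tangency: 6/x = p_x/p_y.
So x*(p_x,p_y) = 6·p_y/p_x, independent of income; and y* = (I − 6·p_y)/p_y.
At the given prices: x* = 6·2.08/6.75 = 1.8489, and y* = 203.1346.
Expenditure on x: 6.75·1.8489 = 12.48; share = 0.0287.

share on x = 0.0287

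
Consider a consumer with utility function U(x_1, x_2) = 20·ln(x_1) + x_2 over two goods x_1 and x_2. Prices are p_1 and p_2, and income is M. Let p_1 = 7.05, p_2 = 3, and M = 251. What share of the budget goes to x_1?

share on x_1 = 0.239

At the given prices: x_1* = 20·3/7.05 = 8.5106, and x_2* = 63.6667.
Expenditure on x_1: 7.05·8.5106 = 60; share = 0.239.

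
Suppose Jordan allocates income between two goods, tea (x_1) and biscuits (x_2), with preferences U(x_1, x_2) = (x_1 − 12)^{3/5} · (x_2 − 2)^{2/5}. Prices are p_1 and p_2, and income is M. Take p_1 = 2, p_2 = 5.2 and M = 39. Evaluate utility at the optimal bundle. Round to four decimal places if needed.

Let x_1' = x_1−12, x_2' = x_2−2. MRS = (3/2)·x_2'/x_1' = p_1/p_2.
After buying the subsistence bundle (12, 2), a share 0.6 of the remaining income goes to x_1: x_1* = 12 + 0.6·(M − 12p_1 − 2p_2)/p_1.
Discretionary income = 39 − 12·2 − 2·5.2 = 4.6; x_1* = 12 + 0.6·4.6/2 = 13.38; x_2* = 2 + 0.4·4.6/5.2 = 2.3538.
Utility at the optimum: U(13.38, 2.3538) = 0.8007.

V = 0.8007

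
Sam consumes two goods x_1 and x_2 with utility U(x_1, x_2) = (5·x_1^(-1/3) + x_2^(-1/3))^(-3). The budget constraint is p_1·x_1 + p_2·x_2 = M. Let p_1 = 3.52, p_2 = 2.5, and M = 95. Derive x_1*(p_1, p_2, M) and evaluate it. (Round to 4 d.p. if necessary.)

With the ratio pinned down, the budget gives x_1* = M/(p_1 + p_2·(x_2/x_1)) and x_2* = (x_2/x_1)·x_1*.
Numerically x_2/x_1 = 0.386567, so x_1* = 95/(3.52 + 2.5·0.386567) = 21.175.

x_1* = 21.175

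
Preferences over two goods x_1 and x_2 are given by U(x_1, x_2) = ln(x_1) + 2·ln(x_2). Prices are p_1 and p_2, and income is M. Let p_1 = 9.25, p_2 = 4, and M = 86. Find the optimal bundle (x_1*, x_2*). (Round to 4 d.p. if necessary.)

MU_x_1/MU_x_2 = (x_2)/(2·x_1); tangency sets this equal to p_1/p_2.
So p_2·x_2 = 2·p_1·x_1; combined with the budget, a share 1/3 of income goes to x_1.
Demand: x_1*(p_1,p_2,M) = 1/3·M/p_1 and x_2* = 2/3·M/p_2.
At p_1=9.25, p_2=4, M=86: x_1* = 1/3·86/9.25 = 3.0991, x_2* = 14.3333.

x_1* = 3.0991, x_2* = 14.3333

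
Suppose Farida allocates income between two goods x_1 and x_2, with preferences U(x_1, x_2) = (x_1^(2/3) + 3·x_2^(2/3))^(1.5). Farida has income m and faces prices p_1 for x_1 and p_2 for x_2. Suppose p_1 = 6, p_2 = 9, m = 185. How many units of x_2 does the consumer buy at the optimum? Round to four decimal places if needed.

x_2* = 18.9744

MRS = MU_x_1/MU_x_2 = (1/3)·(x_2/x_1)^(1/3). Set equal to p_1/p_2.
Solve for the ratio: x_2/x_1 = [3·p_1/p_2]^(3).
Substitute x_2 = (x_2/x_1)·x_1 into the budget: x_1* = m/(p_1 + p_2·(x_2/x_1)).
Numerically x_2/x_1 = 8, so x_1* = 185/(6 + 9·8) = 2.3718 and x_2* = 8·2.3718 = 18.9744.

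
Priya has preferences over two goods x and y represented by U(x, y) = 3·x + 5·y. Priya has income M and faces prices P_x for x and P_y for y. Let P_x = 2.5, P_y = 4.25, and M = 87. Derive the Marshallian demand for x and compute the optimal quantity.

x* = 34.8

Perfect substitutes: compare marginal utility per dollar. 3/P_x vs 5/P_y → 1.2 vs 1.1765.
x gives more utility per dollar, so spend all income on x: x* = M/P_x, y* = 0.
Numerically: x* = 34.8, y* = 0.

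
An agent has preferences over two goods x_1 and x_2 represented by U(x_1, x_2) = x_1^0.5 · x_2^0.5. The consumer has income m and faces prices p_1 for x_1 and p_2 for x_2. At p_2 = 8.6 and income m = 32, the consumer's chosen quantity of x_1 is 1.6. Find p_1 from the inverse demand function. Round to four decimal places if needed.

MU_x_1/MU_x_2 = (0.5·x_2)/(0.5·x_1); tangency sets this equal to p_1/p_2.
Rearranging, p_2·x_2 = p_1·x_1. Substituting into the budget gives p_1·x_1·(1 + 1) = m.
Demand: x_1*(p_1,p_2,m) = 0.5·m/p_1 and x_2* = 0.5·m/p_2.
Set x_1* = 1.6 in the demand function and solve for p_1: p_1 = 10.

p_1 = 10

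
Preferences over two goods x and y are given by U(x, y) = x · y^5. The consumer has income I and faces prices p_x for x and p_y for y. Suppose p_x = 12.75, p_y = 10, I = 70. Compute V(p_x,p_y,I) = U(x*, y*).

V = 6180.4568

Tangency: MRS = (1/5)·y/x = p_x/p_y.
So p_y·y = 5·p_x·x; combined with the budget, a share 1/6 of income goes to x.
Demand: x*(p_x,p_y,I) = 1/6·I/p_x and y* = 5/6·I/p_y.
At p_x=12.75, p_y=10, I=70: x* = 1/6·70/12.75 = 0.915, y* = 5.8333.
Utility at the optimum: U(0.915, 5.8333) = 6180.4568.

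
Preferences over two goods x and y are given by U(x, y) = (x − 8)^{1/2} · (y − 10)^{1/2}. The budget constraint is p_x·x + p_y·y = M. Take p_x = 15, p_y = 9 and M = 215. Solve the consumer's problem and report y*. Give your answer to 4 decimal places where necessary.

y* = 10.2778

Let x' = x−8, y' = y−10. MRS = y'/x' = p_x/p_y.
Substituting into the budget: x* = 8 + 0.5·(M − 8·p_x − 10·p_y)/p_x, and y* = 10 + 0.5·(…)/p_y.
Discretionary income = 215 − 8·15 − 10·9 = 5; y* = 10 + 0.5·5/9 = 10.2778.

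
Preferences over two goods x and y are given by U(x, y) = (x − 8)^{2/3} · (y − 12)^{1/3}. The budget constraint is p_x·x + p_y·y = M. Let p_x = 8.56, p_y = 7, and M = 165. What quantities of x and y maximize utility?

x* = 8.9751, y* = 12.5962

Let x' = x−8, y' = y−12. MRS = 2·y'/x' = p_x/p_y.
Substituting into the budget: x* = 8 + 2/3·(M − 8·p_x − 12·p_y)/p_x, and y* = 12 + 1/3·(…)/p_y.
Discretionary income = 165 − 8·8.56 − 12·7 = 12.52; x* = 8 + 2/3·12.52/8.56 = 8.9751; y* = 12 + 1/3·12.52/7 = 12.5962.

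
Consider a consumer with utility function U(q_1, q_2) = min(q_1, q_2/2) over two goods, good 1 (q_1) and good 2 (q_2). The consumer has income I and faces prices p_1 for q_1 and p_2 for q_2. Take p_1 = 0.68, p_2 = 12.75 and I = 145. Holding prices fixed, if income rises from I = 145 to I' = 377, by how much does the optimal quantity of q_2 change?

Leontief preferences: the optimum is at the kink where q_1/1 = q_2/2, i.e. q_2 = 2·q_1.
Budget: p_1·q_1 + p_2·2·q_1 = I, so (p_1 + 2·p_2)·q_1 = I.
Demand: q_1*(p_1,p_2,I) = I/(p_1 + 2·p_2), q_2* = 2·I/(p_1 + 2·p_2).
Here 0.68 + 2·12.75 = 26.18, giving q_2* = 11.0772.
At I' = 377: q_2* = 28.8006. Change: 28.8006 − 11.0772 = 17.7235.

Δq_2* = 17.7235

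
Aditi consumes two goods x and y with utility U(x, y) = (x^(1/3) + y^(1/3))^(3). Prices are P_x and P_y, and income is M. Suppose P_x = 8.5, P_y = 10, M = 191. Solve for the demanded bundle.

x* = 11.6915, y* = 9.1622

MRS = MU_x/MU_y = (y/x)^(2/3). Set equal to P_x/P_y.
Hence y/x = (P_x/P_y)^(1/(2/3)), i.e. raised to the 1.5 power.
Substitute y = (y/x)·x into the budget: x* = M/(P_x + P_y·(y/x)).
Numerically y/x = 0.783661, so x* = 191/(8.5 + 10·0.783661) = 11.6915 and y* = 0.783661·11.6915 = 9.1622.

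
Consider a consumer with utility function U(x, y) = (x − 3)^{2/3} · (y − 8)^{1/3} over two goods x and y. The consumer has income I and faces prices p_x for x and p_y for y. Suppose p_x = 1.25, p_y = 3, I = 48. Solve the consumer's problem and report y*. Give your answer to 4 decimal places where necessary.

Substituting into the budget: x* = 3 + 2/3·(I − 3·p_x − 8·p_y)/p_x, and y* = 8 + 1/3·(…)/p_y.
Discretionary income = 48 − 3·1.25 − 8·3 = 20.25; y* = 8 + 1/3·20.25/3 = 10.25.

y* = 10.25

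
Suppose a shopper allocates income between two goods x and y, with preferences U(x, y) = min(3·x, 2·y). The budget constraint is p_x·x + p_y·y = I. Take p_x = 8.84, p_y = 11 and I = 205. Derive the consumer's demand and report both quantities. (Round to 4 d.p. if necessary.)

Demand: x*(p_x,p_y,I) = 2·I/(2·p_x + 3·p_y), y* = 3·I/(2·p_x + 3·p_y).
Here 2·8.84 + 3·11 = 50.68, giving x* = 8.09 and y* = 12.135.

x* = 8.09, y* = 12.135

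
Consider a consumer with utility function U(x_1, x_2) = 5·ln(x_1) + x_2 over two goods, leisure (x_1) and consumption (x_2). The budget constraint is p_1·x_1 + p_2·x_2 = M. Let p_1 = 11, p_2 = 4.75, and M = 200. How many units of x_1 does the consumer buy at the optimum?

x_1* = 2.1591

Set MRS = p_1/p_2: (5/x_1)/1 = p_1/p_2.
So x_1*(p_1,p_2) = 5·p_2/p_1, independent of income; and x_2* = (M − 5·p_2)/p_2.
At the given prices: x_1* = 5·4.75/11 = 2.1591.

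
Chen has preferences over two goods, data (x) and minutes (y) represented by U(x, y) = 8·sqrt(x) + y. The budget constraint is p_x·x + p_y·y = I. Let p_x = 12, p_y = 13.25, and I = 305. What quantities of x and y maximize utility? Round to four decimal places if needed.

MU_x = 4/√x, MU_y = 1. Tangency: 4/√x = p_x/p_y.
Thus x* = (4·p_y/p_x)² — independent of I — with the rest of income spent on y.
Plugging in: x* = (4·13.25/12)² = 19.5069, y* = 5.3522.

x* = 19.5069, y* = 5.3522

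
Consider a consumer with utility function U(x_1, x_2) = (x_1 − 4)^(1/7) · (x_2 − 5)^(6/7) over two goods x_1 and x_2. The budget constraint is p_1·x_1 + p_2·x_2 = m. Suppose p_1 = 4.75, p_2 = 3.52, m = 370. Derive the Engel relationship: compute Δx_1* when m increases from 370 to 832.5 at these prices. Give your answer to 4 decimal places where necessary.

Δx_1* = 13.9098

After buying the subsistence bundle (4, 5), a share 1/7 of the remaining income goes to x_1: x_1* = 4 + 1/7·(m − 4p_1 − 5p_2)/p_1.
Discretionary income = 370 − 4·4.75 − 5·3.52 = 333.4; x_1* = 4 + 1/7·333.4/4.75 = 14.0271.
At m' = 832.5: x_1* = 27.9368. Change: 27.9368 − 14.0271 = 13.9098.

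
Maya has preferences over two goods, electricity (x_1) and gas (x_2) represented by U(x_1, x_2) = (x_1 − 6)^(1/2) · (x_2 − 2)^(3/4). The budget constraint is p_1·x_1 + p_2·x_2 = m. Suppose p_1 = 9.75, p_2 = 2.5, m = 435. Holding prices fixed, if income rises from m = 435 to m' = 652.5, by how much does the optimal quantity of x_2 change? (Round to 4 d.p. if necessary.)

Let x_1' = x_1−6, x_2' = x_2−2. MRS = (2/3)·x_2'/x_1' = p_1/p_2.
After buying the subsistence bundle (6, 2), a share 0.4 of the remaining income goes to x_1: x_1* = 6 + 0.4·(m − 6p_1 − 2p_2)/p_1.
Discretionary income = 435 − 6·9.75 − 2·2.5 = 371.5; x_2* = 2 + 0.6·371.5/2.5 = 91.16.
At m' = 652.5: x_2* = 143.36. Change: 143.36 − 91.16 = 52.2.

Δx_2* = 52.2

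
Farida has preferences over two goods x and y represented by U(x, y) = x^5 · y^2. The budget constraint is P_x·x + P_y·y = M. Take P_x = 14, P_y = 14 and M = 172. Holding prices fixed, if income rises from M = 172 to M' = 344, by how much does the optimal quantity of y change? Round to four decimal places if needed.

Demand: x*(P_x,P_y,M) = 5/7·M/P_x and y* = 2/7·M/P_y.
At P_x=14, P_y=14, M=172: y* = 2/7·172/14 = 3.5102.
At M' = 344: y* = 7.0204. Change: 7.0204 − 3.5102 = 3.5102.

Δy* = 3.5102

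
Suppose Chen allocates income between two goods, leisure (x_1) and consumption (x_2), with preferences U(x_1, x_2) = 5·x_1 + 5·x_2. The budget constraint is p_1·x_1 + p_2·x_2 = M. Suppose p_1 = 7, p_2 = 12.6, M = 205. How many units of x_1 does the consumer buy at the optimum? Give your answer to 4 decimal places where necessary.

Numerically: x_1* = 29.2857, x_2* = 0.

x_1* = 29.2857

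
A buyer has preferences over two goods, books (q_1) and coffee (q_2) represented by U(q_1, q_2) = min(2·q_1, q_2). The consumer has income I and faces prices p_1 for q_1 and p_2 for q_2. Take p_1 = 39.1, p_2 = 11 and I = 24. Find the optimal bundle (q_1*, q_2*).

Leontief preferences: the optimum is at the kink where q_1/1 = q_2/2, i.e. q_2 = 2·q_1.
Budget: p_1·q_1 + p_2·2·q_1 = I, so (p_1 + 2·p_2)·q_1 = I.
Demand: q_1*(p_1,p_2,I) = I/(p_1 + 2·p_2), q_2* = 2·I/(p_1 + 2·p_2).
Here 39.1 + 2·11 = 61.1, giving q_1* = 0.3928 and q_2* = 0.7856.

q_1* = 0.3928, q_2* = 0.7856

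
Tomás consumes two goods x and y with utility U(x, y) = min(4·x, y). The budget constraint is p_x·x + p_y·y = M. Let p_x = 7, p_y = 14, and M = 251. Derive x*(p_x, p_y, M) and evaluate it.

With perfect complements, no substitution: consume in ratio x:y = 1:4.
Budget: p_x·x + p_y·4·x = M, so (p_x + 4·p_y)·x = M.
Demand: x*(p_x,p_y,M) = M/(p_x + 4·p_y), y* = 4·M/(p_x + 4·p_y).
Here 7 + 4·14 = 63, giving x* = 3.9841.

x* = 3.9841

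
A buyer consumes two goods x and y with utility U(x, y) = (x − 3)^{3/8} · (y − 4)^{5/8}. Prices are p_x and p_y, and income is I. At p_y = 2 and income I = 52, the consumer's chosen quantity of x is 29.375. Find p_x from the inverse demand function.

MRS = (3/5)·(y−4)/(x−3). Tangency with p_x/p_y gives y−4 = (5/3)·(p_x/p_y)·(x−3).
After buying the subsistence bundle (3, 4), a share 0.375 of the remaining income goes to x: x* = 3 + 0.375·(I − 3p_x − 4p_y)/p_x.
Set x* = 29.375 in the demand function and solve for p_x: p_x = 0.6.

p_x = 0.6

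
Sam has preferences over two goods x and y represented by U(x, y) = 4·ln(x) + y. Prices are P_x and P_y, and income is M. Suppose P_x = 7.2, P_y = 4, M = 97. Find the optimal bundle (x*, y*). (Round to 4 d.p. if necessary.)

x* = 2.2222, y* = 20.25

Set MRS = P_x/P_y: (4/x)/1 = P_x/P_y.
So x*(P_x,P_y) = 4·P_y/P_x, independent of income; and y* = (M − 4·P_y)/P_y.
At the given prices: x* = 4·4/7.2 = 2.2222, and y* = 20.25.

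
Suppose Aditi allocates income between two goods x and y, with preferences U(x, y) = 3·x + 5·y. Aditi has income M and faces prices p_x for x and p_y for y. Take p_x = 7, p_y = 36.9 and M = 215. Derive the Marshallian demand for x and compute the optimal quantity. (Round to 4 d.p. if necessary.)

x* = 30.7143

Linear utility — the consumer picks whichever good has higher MU/price: 3/7 = 0.4286 vs 5/36.9 = 0.1355.
x gives more utility per dollar, so spend all income on x: x* = M/p_x, y* = 0.
Numerically: x* = 30.7143, y* = 0.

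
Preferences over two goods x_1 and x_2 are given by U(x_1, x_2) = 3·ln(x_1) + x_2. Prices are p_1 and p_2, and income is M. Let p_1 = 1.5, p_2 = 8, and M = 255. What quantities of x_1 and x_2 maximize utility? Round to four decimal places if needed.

x_1* = 16, x_2* = 28.875

Set MRS = p_1/p_2: (3/x_1)/1 = p_1/p_2.
So x_1*(p_1,p_2) = 3·p_2/p_1, independent of income; and x_2* = (M − 3·p_2)/p_2.
At the given prices: x_1* = 3·8/1.5 = 16, and x_2* = 28.875.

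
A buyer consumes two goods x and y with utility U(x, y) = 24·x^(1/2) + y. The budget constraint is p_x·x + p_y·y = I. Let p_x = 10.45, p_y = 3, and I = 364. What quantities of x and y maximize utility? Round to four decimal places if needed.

Utility is quasi-linear in y; the FOC for x is 12/√x = p_x/p_y.
Thus x* = (12·p_y/p_x)² — independent of I — with the rest of income spent on y.
Plugging in: x* = (12·3/10.45)² = 11.8679, y* = 79.9936.

x* = 11.8679, y* = 79.9936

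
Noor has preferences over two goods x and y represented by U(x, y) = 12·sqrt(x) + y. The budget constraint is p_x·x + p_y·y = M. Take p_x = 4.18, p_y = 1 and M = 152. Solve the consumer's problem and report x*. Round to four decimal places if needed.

MU_x = 6/√x, MU_y = 1. Tangency: 6/√x = p_x/p_y.
Solve: √x = 6·p_y/p_x, so x*(p_x,p_y) = (6·p_y/p_x)², and y* = (M − p_x·x*)/p_y.
Plugging in: x* = (6·1/4.18)² = 2.0604.

x* = 2.0604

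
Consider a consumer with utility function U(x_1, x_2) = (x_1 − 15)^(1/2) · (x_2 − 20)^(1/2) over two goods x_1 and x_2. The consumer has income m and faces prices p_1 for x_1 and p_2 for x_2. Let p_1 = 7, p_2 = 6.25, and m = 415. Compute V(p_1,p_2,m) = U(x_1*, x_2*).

V = 13.9847

After buying the subsistence bundle (15, 20), a share 0.5 of the remaining income goes to x_1: x_1* = 15 + 0.5·(m − 15p_1 − 20p_2)/p_1.
Discretionary income = 415 − 15·7 − 20·6.25 = 185; x_1* = 15 + 0.5·185/7 = 28.2143; x_2* = 20 + 0.5·185/6.25 = 34.8.
Utility at the optimum: U(28.2143, 34.8) = 13.9847.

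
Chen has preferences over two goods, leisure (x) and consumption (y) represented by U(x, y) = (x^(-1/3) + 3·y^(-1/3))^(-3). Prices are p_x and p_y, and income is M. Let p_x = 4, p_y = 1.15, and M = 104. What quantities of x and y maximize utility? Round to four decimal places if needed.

Substitute y = (y/x)·x into the budget: x* = M/(p_x + p_y·(y/x)).
Numerically y/x = 5.805806, so x* = 104/(4 + 1.15·5.805806) = 9.7409 and y* = 5.805806·9.7409 = 56.5535.

x* = 9.7409, y* = 56.5535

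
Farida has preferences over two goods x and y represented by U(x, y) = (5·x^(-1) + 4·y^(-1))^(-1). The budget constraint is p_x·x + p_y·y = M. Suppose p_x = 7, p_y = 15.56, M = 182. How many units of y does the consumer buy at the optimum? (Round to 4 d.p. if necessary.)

MRS = MU_x/MU_y = (5/4)·(y/x)^(2). Set equal to p_x/p_y.
Hence y/x = ((4/5)·p_x/p_y)^(1/(2)), i.e. raised to the 0.5 power.
With the ratio pinned down, the budget gives x* = M/(p_x + p_y·(y/x)) and y* = (y/x)·x*.
Numerically y/x = 0.599914, so x* = 182/(7 + 15.56·0.599914) = 11.1419 and y* = 0.599914·11.1419 = 6.6842.

y* = 6.6842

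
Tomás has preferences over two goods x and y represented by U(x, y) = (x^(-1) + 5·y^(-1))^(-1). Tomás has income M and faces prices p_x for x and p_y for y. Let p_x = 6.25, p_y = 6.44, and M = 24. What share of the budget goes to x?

MRS = MU_x/MU_y = (1/5)·(y/x)^(2). Set equal to p_x/p_y.
Hence y/x = (5·p_x/p_y)^(1/(2)), i.e. raised to the 0.5 power.
With the ratio pinned down, the budget gives x* = M/(p_x + p_y·(y/x)) and y* = (y/x)·x*.
Numerically y/x = 2.202836, so x* = 24/(6.25 + 6.44·2.202836) = 1.1744 and y* = 2.202836·1.1744 = 2.587.
Expenditure on x: 6.25·1.1744 = 7.3399; share = 0.3058.

share on x = 0.3058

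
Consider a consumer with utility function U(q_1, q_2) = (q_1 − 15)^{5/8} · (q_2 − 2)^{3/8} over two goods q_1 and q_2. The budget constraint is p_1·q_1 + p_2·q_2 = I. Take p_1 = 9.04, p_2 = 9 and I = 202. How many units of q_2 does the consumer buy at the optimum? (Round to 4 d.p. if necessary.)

q_2* = 4.0167

MRS = (5/3)·(q_2−2)/(q_1−15). Tangency with p_1/p_2 gives q_2−2 = (3/5)·(p_1/p_2)·(q_1−15).
After buying the subsistence bundle (15, 2), a share 0.625 of the remaining income goes to q_1: q_1* = 15 + 0.625·(I − 15p_1 − 2p_2)/p_1.
Discretionary income = 202 − 15·9.04 − 2·9 = 48.4; q_2* = 2 + 0.375·48.4/9 = 4.0167.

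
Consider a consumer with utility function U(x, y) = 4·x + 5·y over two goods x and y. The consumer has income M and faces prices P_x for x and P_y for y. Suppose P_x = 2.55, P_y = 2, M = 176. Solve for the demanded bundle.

y gives more utility per dollar, so spend all income on y: y* = M/P_y, x* = 0.
Numerically: x* = 0, y* = 88.

x* = 0, y* = 88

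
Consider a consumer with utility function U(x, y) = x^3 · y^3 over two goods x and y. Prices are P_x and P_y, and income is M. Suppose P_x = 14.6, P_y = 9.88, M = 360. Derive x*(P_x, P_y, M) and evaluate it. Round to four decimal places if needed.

x* = 12.3288

The MRS is y/x. Set MRS = P_x/P_y.
Rearranging, P_y·y = P_x·x. Substituting into the budget gives P_x·x·(1 + 1) = M.
Demand: x*(P_x,P_y,M) = 0.5·M/P_x and y* = 0.5·M/P_y.
At P_x=14.6, P_y=9.88, M=360: x* = 0.5·360/14.6 = 12.3288.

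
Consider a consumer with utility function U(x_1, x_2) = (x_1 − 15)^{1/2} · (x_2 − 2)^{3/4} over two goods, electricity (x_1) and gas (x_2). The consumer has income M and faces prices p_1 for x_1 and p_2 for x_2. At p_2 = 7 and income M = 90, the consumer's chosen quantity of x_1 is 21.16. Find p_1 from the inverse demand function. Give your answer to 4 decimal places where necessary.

Let x_1' = x_1−15, x_2' = x_2−2. MRS = (2/3)·x_2'/x_1' = p_1/p_2.
After buying the subsistence bundle (15, 2), a share 0.4 of the remaining income goes to x_1: x_1* = 15 + 0.4·(M − 15p_1 − 2p_2)/p_1.
Set x_1* = 21.16 in the demand function and solve for p_1: p_1 = 2.5.

p_1 = 2.5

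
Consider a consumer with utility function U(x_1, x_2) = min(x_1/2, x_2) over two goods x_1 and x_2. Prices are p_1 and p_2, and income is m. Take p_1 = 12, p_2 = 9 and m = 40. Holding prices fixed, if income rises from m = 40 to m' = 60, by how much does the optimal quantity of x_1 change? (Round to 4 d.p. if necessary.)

Leontief preferences: the optimum is at the kink where x_1/2 = x_2/1, i.e. x_2 = (1/2)·x_1.
Budget: p_1·x_1 + p_2·(1/2)·x_1 = m, so (2·p_1 + p_2)·x_1 = 2·m.
Demand: x_1*(p_1,p_2,m) = 2·m/(2·p_1 + p_2), x_2* = m/(2·p_1 + p_2).
Here 2·12 + 9 = 33, giving x_1* = 2.4242.
At m' = 60: x_1* = 3.6364. Change: 3.6364 − 2.4242 = 1.2121.

Δx_1* = 1.2121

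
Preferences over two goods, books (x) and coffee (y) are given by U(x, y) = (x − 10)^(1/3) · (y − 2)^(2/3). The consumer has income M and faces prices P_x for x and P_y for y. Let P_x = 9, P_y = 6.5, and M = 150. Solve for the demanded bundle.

x* = 11.7407, y* = 6.8205

MRS = (1/2)·(y−2)/(x−10). Tangency with P_x/P_y gives y−2 = 2·(P_x/P_y)·(x−10).
Substituting into the budget: x* = 10 + 1/3·(M − 10·P_x − 2·P_y)/P_x, and y* = 2 + 2/3·(…)/P_y.
Discretionary income = 150 − 10·9 − 2·6.5 = 47; x* = 10 + 1/3·47/9 = 11.7407; y* = 2 + 2/3·47/6.5 = 6.8205.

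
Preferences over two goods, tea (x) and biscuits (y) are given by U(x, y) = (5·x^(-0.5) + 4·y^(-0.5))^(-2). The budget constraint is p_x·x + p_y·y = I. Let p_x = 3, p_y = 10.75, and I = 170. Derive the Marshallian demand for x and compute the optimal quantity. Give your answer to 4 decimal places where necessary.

MRS = MU_x/MU_y = (5/4)·(y/x)^(1.5). Set equal to p_x/p_y.
Solve for the ratio: y/x = [(4/5)·p_x/p_y]^(2/3).
With the ratio pinned down, the budget gives x* = I/(p_x + p_y·(y/x)) and y* = (y/x)·x*.
Numerically y/x = 0.368018, so x* = 170/(3 + 10.75·0.368018) = 24.4387.

x* = 24.4387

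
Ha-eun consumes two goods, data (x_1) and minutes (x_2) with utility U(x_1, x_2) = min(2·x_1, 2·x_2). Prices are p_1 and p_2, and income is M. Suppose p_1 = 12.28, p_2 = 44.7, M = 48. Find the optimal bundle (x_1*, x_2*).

Leontief preferences: the optimum is at the kink where x_1/2 = x_2/2, i.e. x_2 = x_1.
Budget: p_1·x_1 + p_2·x_1 = M, so (2·p_1 + 2·p_2)·x_1 = 2·M.
Demand: x_1*(p_1,p_2,M) = 2·M/(2·p_1 + 2·p_2), x_2* = 2·M/(2·p_1 + 2·p_2).
Here 2·12.28 + 2·44.7 = 113.96, giving x_1* = 0.8424 and x_2* = 0.8424.

x_1* = 0.8424, x_2* = 0.8424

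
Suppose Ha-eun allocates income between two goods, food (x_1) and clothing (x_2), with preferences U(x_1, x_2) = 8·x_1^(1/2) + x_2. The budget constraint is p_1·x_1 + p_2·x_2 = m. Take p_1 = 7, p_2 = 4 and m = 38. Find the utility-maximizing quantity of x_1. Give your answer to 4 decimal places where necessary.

x_1* = 5.2245

MU_x_1 = 4/√x_1, MU_x_2 = 1. Tangency: 4/√x_1 = p_1/p_2.
Solve: √x_1 = 4·p_2/p_1, so x_1*(p_1,p_2) = (4·p_2/p_1)², and x_2* = (m − p_1·x_1*)/p_2.
Plugging in: x_1* = (4·4/7)² = 5.2245.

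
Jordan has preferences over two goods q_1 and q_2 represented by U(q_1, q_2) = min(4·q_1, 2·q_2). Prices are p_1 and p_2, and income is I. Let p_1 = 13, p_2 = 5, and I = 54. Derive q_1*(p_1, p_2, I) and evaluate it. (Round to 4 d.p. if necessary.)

q_1* = 2.3478

With perfect complements, no substitution: consume in ratio q_1:q_2 = 2:4.
Budget: p_1·q_1 + p_2·2·q_1 = I, so (2·p_1 + 4·p_2)·q_1 = 2·I.
Demand: q_1*(p_1,p_2,I) = 2·I/(2·p_1 + 4·p_2), q_2* = 4·I/(2·p_1 + 4·p_2).
Here 2·13 + 4·5 = 46, giving q_1* = 2.3478.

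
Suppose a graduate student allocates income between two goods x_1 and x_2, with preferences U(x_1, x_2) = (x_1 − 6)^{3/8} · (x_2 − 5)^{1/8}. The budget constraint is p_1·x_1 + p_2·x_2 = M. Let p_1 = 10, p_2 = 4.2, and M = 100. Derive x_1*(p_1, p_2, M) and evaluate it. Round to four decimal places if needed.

Discretionary income = 100 − 6·10 − 5·4.2 = 19; x_1* = 6 + 0.75·19/10 = 7.425.

x_1* = 7.425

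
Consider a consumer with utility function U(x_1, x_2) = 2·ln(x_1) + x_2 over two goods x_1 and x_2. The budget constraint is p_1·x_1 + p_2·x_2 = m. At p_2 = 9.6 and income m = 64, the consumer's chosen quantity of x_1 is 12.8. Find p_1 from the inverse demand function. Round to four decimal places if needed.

Set MRS = p_1/p_2: (2/x_1)/1 = p_1/p_2.
So x_1*(p_1,p_2) = 2·p_2/p_1, independent of income; and x_2* = (m − 2·p_2)/p_2.
Set x_1* = 12.8 in the demand function and solve for p_1: p_1 = 1.5.

p_1 = 1.5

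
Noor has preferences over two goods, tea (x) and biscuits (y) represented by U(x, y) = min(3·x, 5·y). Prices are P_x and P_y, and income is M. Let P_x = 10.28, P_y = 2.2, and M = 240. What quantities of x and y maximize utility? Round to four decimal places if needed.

x* = 20.6897, y* = 12.4138

With perfect complements, no substitution: consume in ratio x:y = 5:3.
Budget: P_x·x + P_y·(3/5)·x = M, so (5·P_x + 3·P_y)·x = 5·M.
Demand: x*(P_x,P_y,M) = 5·M/(5·P_x + 3·P_y), y* = 3·M/(5·P_x + 3·P_y).
Here 5·10.28 + 3·2.2 = 58, giving x* = 20.6897 and y* = 12.4138.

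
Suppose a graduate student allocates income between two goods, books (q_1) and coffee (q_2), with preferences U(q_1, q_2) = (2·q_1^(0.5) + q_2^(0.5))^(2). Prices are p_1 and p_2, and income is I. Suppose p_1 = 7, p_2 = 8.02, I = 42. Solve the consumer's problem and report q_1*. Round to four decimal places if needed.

q_1* = 4.9253

MU_q_1 ∝ 2·q_1^(-0.5), MU_q_2 ∝ q_2^(-0.5), so MRS = 2·(q_2/q_1)^(0.5) = p_1/p_2.
Hence q_2/q_1 = ((1/2)·p_1/p_2)^(1/(0.5)), i.e. raised to the 2 power.
With the ratio pinned down, the budget gives q_1* = I/(p_1 + p_2·(q_2/q_1)) and q_2* = (q_2/q_1)·q_1*.
Numerically q_2/q_1 = 0.190453, so q_1* = 42/(7 + 8.02·0.190453) = 4.9253.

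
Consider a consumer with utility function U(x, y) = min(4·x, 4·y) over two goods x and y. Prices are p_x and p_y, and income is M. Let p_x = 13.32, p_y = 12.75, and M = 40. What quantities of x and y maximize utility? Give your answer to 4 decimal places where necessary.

Leontief preferences: the optimum is at the kink where x/4 = y/4, i.e. y = x.
Budget: p_x·x + p_y·x = M, so (4·p_x + 4·p_y)·x = 4·M.
Demand: x*(p_x,p_y,M) = 4·M/(4·p_x + 4·p_y), y* = 4·M/(4·p_x + 4·p_y).
Here 4·13.32 + 4·12.75 = 104.28, giving x* = 1.5343 and y* = 1.5343.

x* = 1.5343, y* = 1.5343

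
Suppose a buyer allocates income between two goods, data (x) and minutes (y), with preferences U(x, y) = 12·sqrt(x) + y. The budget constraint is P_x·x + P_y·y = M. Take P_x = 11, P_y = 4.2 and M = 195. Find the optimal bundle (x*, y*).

x* = 5.2483, y* = 32.6831

Solve: √x = 6·P_y/P_x, so x*(P_x,P_y) = (6·P_y/P_x)², and y* = (M − P_x·x*)/P_y.
Plugging in: x* = (6·4.2/11)² = 5.2483, y* = 32.6831.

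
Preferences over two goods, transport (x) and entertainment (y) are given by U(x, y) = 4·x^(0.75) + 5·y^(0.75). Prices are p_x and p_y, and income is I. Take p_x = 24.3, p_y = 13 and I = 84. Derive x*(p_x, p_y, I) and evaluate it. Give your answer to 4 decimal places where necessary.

MU_x ∝ 4·x^(-0.25), MU_y ∝ 5·y^(-0.25), so MRS = (4/5)·(y/x)^(0.25) = p_x/p_y.
Hence y/x = ((5/4)·p_x/p_y)^(1/(0.25)), i.e. raised to the 4 power.
With the ratio pinned down, the budget gives x* = I/(p_x + p_y·(y/x)) and y* = (y/x)·x*.
Numerically y/x = 29.805179, so x* = 84/(24.3 + 13·29.805179) = 0.204.

x* = 0.204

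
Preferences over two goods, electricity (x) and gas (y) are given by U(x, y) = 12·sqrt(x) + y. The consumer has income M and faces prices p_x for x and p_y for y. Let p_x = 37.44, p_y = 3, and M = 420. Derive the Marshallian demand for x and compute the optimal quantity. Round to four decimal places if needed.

x* = 0.2311

Utility is quasi-linear in y; the FOC for x is 6/√x = p_x/p_y.
Thus x* = (6·p_y/p_x)² — independent of M — with the rest of income spent on y.
Plugging in: x* = (6·3/37.44)² = 0.2311.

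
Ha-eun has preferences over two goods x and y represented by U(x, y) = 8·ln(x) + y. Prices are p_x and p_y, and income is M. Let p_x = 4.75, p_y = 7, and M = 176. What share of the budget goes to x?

share on x = 0.3182

At the given prices: x* = 8·7/4.75 = 11.7895, and y* = 17.1429.
Expenditure on x: 4.75·11.7895 = 56; share = 0.3182.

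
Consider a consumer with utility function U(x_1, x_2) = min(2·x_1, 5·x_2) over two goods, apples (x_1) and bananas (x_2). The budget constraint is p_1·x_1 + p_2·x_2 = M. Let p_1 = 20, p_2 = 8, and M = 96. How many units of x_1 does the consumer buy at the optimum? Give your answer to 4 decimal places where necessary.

x_1* = 4.1379

Leontief preferences: the optimum is at the kink where x_1/5 = x_2/2, i.e. x_2 = (2/5)·x_1.
Budget: p_1·x_1 + p_2·(2/5)·x_1 = M, so (5·p_1 + 2·p_2)·x_1 = 5·M.
Demand: x_1*(p_1,p_2,M) = 5·M/(5·p_1 + 2·p_2), x_2* = 2·M/(5·p_1 + 2·p_2).
Here 5·20 + 2·8 = 116, giving x_1* = 4.1379.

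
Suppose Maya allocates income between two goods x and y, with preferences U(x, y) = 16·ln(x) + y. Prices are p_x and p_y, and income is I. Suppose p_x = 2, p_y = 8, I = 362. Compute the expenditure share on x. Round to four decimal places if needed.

share on x = 0.3536

Set MRS = p_x/p_y: (16/x)/1 = p_x/p_y.
So x*(p_x,p_y) = 16·p_y/p_x, independent of income; and y* = (I − 16·p_y)/p_y.
At the given prices: x* = 16·8/2 = 64, and y* = 29.25.
Expenditure on x: 2·64 = 128; share = 0.3536.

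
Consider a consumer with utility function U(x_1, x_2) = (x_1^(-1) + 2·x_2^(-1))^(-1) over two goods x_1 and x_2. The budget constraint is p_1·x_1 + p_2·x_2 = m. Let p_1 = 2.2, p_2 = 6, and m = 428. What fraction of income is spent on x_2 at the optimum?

share on x_2 = 0.7002

From the CES first-order condition, (1/2)·(x_2/x_1)^(2) = p_1/p_2.
Hence x_2/x_1 = (2·p_1/p_2)^(1/(2)), i.e. raised to the 0.5 power.
Substitute x_2 = (x_2/x_1)·x_1 into the budget: x_1* = m/(p_1 + p_2·(x_2/x_1)).
Numerically x_2/x_1 = 0.856349, so x_1* = 428/(2.2 + 6·0.856349) = 58.3258 and x_2* = 0.856349·58.3258 = 49.9472.
Expenditure on x_2: 6·49.9472 = 299.6833; share = 0.7002.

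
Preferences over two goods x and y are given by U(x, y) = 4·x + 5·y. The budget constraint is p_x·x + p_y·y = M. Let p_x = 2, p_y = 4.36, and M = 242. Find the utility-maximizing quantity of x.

Perfect substitutes: compare marginal utility per dollar. 4/p_x vs 5/p_y → 2 vs 1.1468.
x gives more utility per dollar, so spend all income on x: x* = M/p_x, y* = 0.
Numerically: x* = 121, y* = 0.

x* = 121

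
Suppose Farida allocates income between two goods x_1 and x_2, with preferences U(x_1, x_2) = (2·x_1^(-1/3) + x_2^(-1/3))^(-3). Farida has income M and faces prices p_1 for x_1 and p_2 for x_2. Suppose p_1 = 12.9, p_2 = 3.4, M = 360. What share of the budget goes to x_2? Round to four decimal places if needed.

With the ratio pinned down, the budget gives x_1* = M/(p_1 + p_2·(x_2/x_1)) and x_2* = (x_2/x_1)·x_1*.
Numerically x_2/x_1 = 1.616444, so x_1* = 360/(12.9 + 3.4·1.616444) = 19.5696 and x_2* = 1.616444·19.5696 = 31.6331.
Expenditure on x_2: 3.4·31.6331 = 107.5526; share = 0.2988.

share on x_2 = 0.2988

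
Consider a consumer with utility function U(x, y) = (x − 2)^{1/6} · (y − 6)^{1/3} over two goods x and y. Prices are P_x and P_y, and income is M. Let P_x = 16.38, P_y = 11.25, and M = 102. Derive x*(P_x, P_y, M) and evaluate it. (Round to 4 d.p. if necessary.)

After buying the subsistence bundle (2, 6), a share 1/3 of the remaining income goes to x: x* = 2 + 1/3·(M − 2P_x − 6P_y)/P_x.
Discretionary income = 102 − 2·16.38 − 6·11.25 = 1.74; x* = 2 + 1/3·1.74/16.38 = 2.0354.

x* = 2.0354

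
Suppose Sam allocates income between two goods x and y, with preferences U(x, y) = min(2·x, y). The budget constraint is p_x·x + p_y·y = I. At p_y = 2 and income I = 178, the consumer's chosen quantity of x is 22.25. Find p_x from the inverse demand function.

With perfect complements, no substitution: consume in ratio x:y = 1:2.
Budget: p_x·x + p_y·2·x = I, so (p_x + 2·p_y)·x = I.
Demand: x*(p_x,p_y,I) = I/(p_x + 2·p_y), y* = 2·I/(p_x + 2·p_y).
Set x* = 22.25 in the demand function and solve for p_x: p_x = 4.

p_x = 4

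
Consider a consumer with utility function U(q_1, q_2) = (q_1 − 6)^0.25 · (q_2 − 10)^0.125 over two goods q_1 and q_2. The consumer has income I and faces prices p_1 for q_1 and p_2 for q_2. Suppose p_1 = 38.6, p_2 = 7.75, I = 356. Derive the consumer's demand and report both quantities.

q_1* = 6.81, q_2* = 12.0172

MRS = 2·(q_2−10)/(q_1−6). Tangency with p_1/p_2 gives q_2−10 = (1/2)·(p_1/p_2)·(q_1−6).
After buying the subsistence bundle (6, 10), a share 2/3 of the remaining income goes to q_1: q_1* = 6 + 2/3·(I − 6p_1 − 10p_2)/p_1.
Discretionary income = 356 − 6·38.6 − 10·7.75 = 46.9; q_1* = 6 + 2/3·46.9/38.6 = 6.81; q_2* = 10 + 1/3·46.9/7.75 = 12.0172.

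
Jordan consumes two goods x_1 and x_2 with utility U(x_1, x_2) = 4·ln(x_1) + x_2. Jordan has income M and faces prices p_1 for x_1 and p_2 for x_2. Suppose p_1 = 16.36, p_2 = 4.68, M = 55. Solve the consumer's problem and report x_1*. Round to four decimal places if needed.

x_1* = 1.1443

So x_1*(p_1,p_2) = 4·p_2/p_1, independent of income; and x_2* = (M − 4·p_2)/p_2.
At the given prices: x_1* = 4·4.68/16.36 = 1.1443.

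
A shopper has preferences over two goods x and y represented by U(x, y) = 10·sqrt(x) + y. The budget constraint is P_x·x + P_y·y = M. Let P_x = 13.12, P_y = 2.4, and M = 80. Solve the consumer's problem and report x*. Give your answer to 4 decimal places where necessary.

Set MRS = P_x/P_y: 5·x^(−1/2) = P_x/P_y.
Thus x* = (5·P_y/P_x)² — independent of M — with the rest of income spent on y.
Plugging in: x* = (5·2.4/13.12)² = 0.8366.

x* = 0.8366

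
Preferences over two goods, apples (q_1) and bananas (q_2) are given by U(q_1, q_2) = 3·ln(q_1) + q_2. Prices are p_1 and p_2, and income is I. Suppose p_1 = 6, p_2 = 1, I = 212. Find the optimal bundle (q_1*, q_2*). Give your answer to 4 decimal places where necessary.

Set MRS = p_1/p_2: (3/q_1)/1 = p_1/p_2.
So q_1*(p_1,p_2) = 3·p_2/p_1, independent of income; and q_2* = (I − 3·p_2)/p_2.
At the given prices: q_1* = 3·1/6 = 0.5, and q_2* = 209.

q_1* = 0.5, q_2* = 209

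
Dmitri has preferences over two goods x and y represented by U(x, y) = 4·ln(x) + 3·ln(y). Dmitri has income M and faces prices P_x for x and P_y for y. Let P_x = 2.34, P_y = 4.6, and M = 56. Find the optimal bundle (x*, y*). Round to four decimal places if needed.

x* = 13.6752, y* = 5.2174

MU_x/MU_y = (4·y)/(3·x); tangency sets this equal to P_x/P_y.
Rearranging, P_y·y = (3/4)·P_x·x. Substituting into the budget gives P_x·x·(1 + (3/4)) = M.
Demand: x*(P_x,P_y,M) = 4/7·M/P_x and y* = 3/7·M/P_y.
At P_x=2.34, P_y=4.6, M=56: x* = 4/7·56/2.34 = 13.6752, y* = 5.2174.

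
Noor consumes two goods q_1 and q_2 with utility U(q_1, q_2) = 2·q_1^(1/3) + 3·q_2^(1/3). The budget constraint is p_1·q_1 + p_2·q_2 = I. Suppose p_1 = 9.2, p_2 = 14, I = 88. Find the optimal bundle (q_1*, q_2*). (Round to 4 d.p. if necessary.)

q_1* = 3.8426, q_2* = 3.7606

MU_q_1 ∝ 2·q_1^(-2/3), MU_q_2 ∝ 3·q_2^(-2/3), so MRS = (2/3)·(q_2/q_1)^(2/3) = p_1/p_2.
Solve for the ratio: q_2/q_1 = [(3/2)·p_1/p_2]^(1.5).
With the ratio pinned down, the budget gives q_1* = I/(p_1 + p_2·(q_2/q_1)) and q_2* = (q_2/q_1)·q_1*.
Numerically q_2/q_1 = 0.978648, so q_1* = 88/(9.2 + 14·0.978648) = 3.8426 and q_2* = 0.978648·3.8426 = 3.7606.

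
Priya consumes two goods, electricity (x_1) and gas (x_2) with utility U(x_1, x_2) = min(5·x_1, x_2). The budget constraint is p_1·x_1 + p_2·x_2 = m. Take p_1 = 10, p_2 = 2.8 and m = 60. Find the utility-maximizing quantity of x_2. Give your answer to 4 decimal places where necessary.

Leontief preferences: the optimum is at the kink where x_1/1 = x_2/5, i.e. x_2 = 5·x_1.
Budget: p_1·x_1 + p_2·5·x_1 = m, so (p_1 + 5·p_2)·x_1 = m.
Demand: x_1*(p_1,p_2,m) = m/(p_1 + 5·p_2), x_2* = 5·m/(p_1 + 5·p_2).
Here 10 + 5·2.8 = 24, giving x_2* = 12.5.

x_2* = 12.5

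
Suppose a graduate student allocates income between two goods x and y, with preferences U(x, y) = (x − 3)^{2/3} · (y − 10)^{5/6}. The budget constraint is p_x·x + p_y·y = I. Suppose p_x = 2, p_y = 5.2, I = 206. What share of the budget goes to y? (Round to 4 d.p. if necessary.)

This is Cobb-Douglas in (x−3, y−10): tangency gives 2/3·p_y·(y−10) = 5/6·p_x·(x−3).
After buying the subsistence bundle (3, 10), a share 4/9 of the remaining income goes to x: x* = 3 + 4/9·(I − 3p_x − 10p_y)/p_x.
Discretionary income = 206 − 3·2 − 10·5.2 = 148; x* = 3 + 4/9·148/2 = 35.8889; y* = 10 + 5/9·148/5.2 = 25.812.
Expenditure on y: 5.2·25.812 = 134.2222; share = 0.6516.

share on y = 0.6516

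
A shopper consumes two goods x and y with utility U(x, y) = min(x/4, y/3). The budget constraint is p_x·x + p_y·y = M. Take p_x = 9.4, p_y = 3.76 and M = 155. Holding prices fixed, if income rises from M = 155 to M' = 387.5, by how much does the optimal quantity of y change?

Δy* = 14.2696

Leontief preferences: the optimum is at the kink where x/4 = y/3, i.e. y = (3/4)·x.
Budget: p_x·x + p_y·(3/4)·x = M, so (4·p_x + 3·p_y)·x = 4·M.
Demand: x*(p_x,p_y,M) = 4·M/(4·p_x + 3·p_y), y* = 3·M/(4·p_x + 3·p_y).
Here 4·9.4 + 3·3.76 = 48.88, giving y* = 9.5131.
At M' = 387.5: y* = 23.7827. Change: 23.7827 − 9.5131 = 14.2696.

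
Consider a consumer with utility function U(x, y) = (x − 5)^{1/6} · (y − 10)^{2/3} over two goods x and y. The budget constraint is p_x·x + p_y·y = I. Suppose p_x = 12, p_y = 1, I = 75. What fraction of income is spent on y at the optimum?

MRS = (1/4)·(y−10)/(x−5). Tangency with p_x/p_y gives y−10 = 4·(p_x/p_y)·(x−5).
After buying the subsistence bundle (5, 10), a share 0.2 of the remaining income goes to x: x* = 5 + 0.2·(I − 5p_x − 10p_y)/p_x.
Discretionary income = 75 − 5·12 − 10·1 = 5; x* = 5 + 0.2·5/12 = 5.0833; y* = 10 + 0.8·5/1 = 14.
Expenditure on y: 1·14 = 14; share = 0.1867.

share on y = 0.1867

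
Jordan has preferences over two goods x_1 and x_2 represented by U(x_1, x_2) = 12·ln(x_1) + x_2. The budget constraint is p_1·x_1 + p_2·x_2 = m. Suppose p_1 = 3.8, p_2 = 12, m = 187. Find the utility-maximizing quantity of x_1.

Set MRS = p_1/p_2: (12/x_1)/1 = p_1/p_2.
So x_1*(p_1,p_2) = 12·p_2/p_1, independent of income; and x_2* = (m − 12·p_2)/p_2.
At the given prices: x_1* = 12·12/3.8 = 37.8947.

x_1* = 37.8947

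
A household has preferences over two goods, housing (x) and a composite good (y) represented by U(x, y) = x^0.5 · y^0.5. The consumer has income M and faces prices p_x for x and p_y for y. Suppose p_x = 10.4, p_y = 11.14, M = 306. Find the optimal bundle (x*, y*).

MU_x/MU_y = (0.5·y)/(0.5·x); tangency sets this equal to p_x/p_y.
So 0.5·p_y·y = 0.5·p_x·x; combined with the budget, a share 0.5 of income goes to x.
Demand: x*(p_x,p_y,M) = 0.5·M/p_x and y* = 0.5·M/p_y.
At p_x=10.4, p_y=11.14, M=306: x* = 0.5·306/10.4 = 14.7115, y* = 13.7343.

x* = 14.7115, y* = 13.7343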